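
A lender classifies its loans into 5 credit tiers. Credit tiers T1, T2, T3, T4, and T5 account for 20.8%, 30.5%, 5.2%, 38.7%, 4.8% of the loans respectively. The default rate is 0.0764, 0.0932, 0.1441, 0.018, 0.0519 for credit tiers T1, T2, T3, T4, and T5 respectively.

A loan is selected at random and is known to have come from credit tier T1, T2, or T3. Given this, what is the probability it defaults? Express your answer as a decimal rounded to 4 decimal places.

Let S = {T1, T2, T3}.
P(S) = 0.208 + 0.305 + 0.052 = 0.565.
P(D ∩ S) = 0.0764·0.208 + 0.0932·0.305 + 0.1441·0.052 = 0.0158912 + 0.028426 + 0.0074932 = 0.0518104.
P(D | S) = 0.0518104 / 0.565 = 0.091700…

P(D|S) ≈ 0.0917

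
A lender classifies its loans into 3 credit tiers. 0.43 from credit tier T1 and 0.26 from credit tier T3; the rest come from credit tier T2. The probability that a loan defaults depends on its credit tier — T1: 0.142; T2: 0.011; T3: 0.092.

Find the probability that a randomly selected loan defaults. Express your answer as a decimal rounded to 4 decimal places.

0.0884

P(T2) = 1 − (0.43 + 0.26) = 0.31.
P(D) = P(D|T1)·P(T1) + P(D|T2)·P(T2) + P(D|T3)·P(T3)
      = 0.142·0.43 + 0.011·0.31 + 0.092·0.26
      = 0.06106 + 0.00341 + 0.02392 = 0.08839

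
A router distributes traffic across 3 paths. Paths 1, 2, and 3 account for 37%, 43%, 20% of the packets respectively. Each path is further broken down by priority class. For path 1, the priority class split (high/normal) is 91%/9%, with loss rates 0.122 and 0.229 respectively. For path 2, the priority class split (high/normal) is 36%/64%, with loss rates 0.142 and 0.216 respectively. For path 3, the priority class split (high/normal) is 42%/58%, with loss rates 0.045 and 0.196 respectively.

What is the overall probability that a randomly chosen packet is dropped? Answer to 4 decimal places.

0.1566

P(L|1) = 0.91·0.122 + 0.09·0.229 = 0.11102 + 0.02061 = 0.13163
P(L|2) = 0.36·0.142 + 0.64·0.216 = 0.05112 + 0.13824 = 0.18936
P(L|3) = 0.42·0.045 + 0.58·0.196 = 0.0189 + 0.11368 = 0.13258
By total probability over the outer partition,
P(L) = 0.37·0.13163 + 0.43·0.18936 + 0.2·0.13258
      = 0.0487031 + 0.0814248 + 0.026516 = 0.1566439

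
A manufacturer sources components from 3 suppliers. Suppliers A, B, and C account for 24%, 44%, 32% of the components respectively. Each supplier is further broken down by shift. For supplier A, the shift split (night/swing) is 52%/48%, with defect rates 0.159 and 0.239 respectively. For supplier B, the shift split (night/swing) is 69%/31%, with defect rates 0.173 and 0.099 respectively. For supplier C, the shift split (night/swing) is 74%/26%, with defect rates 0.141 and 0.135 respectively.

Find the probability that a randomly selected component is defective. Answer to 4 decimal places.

0.1580

P(D|A) = 0.52·0.159 + 0.48·0.239 = 0.08268 + 0.11472 = 0.1974
P(D|B) = 0.69·0.173 + 0.31·0.099 = 0.11937 + 0.03069 = 0.15006
P(D|C) = 0.74·0.141 + 0.26·0.135 = 0.10434 + 0.0351 = 0.13944
By total probability over the outer partition,
P(D) = 0.24·0.1974 + 0.44·0.15006 + 0.32·0.13944
      = 0.047376 + 0.0660264 + 0.0446208 = 0.1580232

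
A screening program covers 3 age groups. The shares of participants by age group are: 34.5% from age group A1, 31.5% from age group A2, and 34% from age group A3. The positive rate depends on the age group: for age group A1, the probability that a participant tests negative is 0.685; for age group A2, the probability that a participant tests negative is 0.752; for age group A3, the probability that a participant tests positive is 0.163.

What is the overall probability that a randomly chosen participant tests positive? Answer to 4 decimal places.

P(T) ≈ 0.2422

P(T|A1) = 1 − 0.685 = 0.315.
P(T|A2) = 1 − 0.752 = 0.248.
P(T) = P(T|A1)·P(A1) + P(T|A2)·P(A2) + P(T|A3)·P(A3)
      = 0.315·0.345 + 0.248·0.315 + 0.163·0.34
      = 0.108675 + 0.07812 + 0.05542 = 0.242215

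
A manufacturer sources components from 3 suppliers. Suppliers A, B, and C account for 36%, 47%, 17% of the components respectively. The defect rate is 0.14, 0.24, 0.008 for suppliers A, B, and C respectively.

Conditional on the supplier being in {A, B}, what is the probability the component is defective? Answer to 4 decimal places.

Let S = {A, B}.
P(S) = 0.36 + 0.47 = 0.83.
P(D ∩ S) = 0.14·0.36 + 0.24·0.47 = 0.0504 + 0.1128 = 0.1632.
P(D | S) = 0.1632 / 0.83 = 0.196627…

0.1966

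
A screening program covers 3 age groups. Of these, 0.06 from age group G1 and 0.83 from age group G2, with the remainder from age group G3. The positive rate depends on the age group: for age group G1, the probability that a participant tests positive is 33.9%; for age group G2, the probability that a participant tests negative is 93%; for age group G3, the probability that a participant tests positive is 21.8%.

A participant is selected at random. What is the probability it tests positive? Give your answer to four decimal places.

P(G3) = 1 − (0.06 + 0.83) = 0.11.
P(T|G2) = 1 − 0.93 = 0.07.
Using total probability over the partition,
P(T) = P(T|G1)·P(G1) + P(T|G2)·P(G2) + P(T|G3)·P(G3)
      = 0.339·0.06 + 0.07·0.83 + 0.218·0.11
      = 0.02034 + 0.0581 + 0.02398 = 0.10242

P(T) ≈ 0.1024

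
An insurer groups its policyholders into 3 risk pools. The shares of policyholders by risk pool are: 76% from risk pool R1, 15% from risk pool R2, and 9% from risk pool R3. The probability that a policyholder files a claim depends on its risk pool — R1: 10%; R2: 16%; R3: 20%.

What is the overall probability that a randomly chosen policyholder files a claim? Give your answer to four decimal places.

Using total probability over the partition,
P(C) = P(C|R1)·P(R1) + P(C|R2)·P(R2) + P(C|R3)·P(R3)
      = 0.1·0.76 + 0.16·0.15 + 0.2·0.09
      = 0.076 + 0.024 + 0.018 = 0.118

0.1180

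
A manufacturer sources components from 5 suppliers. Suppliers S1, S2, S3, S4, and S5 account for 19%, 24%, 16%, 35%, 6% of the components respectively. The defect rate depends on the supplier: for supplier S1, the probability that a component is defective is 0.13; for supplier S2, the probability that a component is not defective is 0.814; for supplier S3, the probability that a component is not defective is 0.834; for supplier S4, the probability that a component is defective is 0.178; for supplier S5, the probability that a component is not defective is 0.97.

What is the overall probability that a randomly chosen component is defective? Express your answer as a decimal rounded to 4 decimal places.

0.1600

P(D|S2) = 1 − 0.814 = 0.186.
P(D|S3) = 1 − 0.834 = 0.166.
P(D|S5) = 1 − 0.97 = 0.03.
P(D) = P(D|S1)·P(S1) + P(D|S2)·P(S2) + P(D|S3)·P(S3) + P(D|S4)·P(S4) + P(D|S5)·P(S5)
      = 0.13·0.19 + 0.186·0.24 + 0.166·0.16 + 0.178·0.35 + 0.03·0.06
      = 0.0247 + 0.04464 + 0.02656 + 0.0623 + 0.0018 = 0.16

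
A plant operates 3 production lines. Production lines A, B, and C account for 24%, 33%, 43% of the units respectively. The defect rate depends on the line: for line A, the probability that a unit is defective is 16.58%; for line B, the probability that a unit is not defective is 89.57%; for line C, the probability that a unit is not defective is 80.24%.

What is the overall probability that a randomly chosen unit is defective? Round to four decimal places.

0.1592

P(D|B) = 1 − 0.8957 = 0.1043.
P(D|C) = 1 − 0.8024 = 0.1976.
P(D) = P(D|A)·P(A) + P(D|B)·P(B) + P(D|C)·P(C)
      = 0.1658·0.24 + 0.1043·0.33 + 0.1976·0.43
      = 0.039792 + 0.034419 + 0.084968 = 0.159179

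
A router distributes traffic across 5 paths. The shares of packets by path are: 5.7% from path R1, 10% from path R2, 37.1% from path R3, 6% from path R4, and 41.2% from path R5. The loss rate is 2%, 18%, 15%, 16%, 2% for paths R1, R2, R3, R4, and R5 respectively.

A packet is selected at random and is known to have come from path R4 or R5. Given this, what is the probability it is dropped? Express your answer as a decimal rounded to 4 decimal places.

Let S = {R4, R5}.
P(S) = 0.06 + 0.412 = 0.472.
P(L ∩ S) = 0.16·0.06 + 0.02·0.412 = 0.0096 + 0.00824 = 0.01784.
P(L | S) = 0.01784 / 0.472 = 0.037797…

0.0378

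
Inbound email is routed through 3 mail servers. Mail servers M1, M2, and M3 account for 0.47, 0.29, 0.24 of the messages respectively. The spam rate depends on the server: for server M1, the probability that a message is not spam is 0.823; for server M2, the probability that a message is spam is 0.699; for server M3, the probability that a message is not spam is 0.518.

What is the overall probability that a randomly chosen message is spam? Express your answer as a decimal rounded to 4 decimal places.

P(S|M1) = 1 − 0.823 = 0.177.
P(S|M3) = 1 − 0.518 = 0.482.
P(S) = P(S|M1)·P(M1) + P(S|M2)·P(M2) + P(S|M3)·P(M3)
      = 0.177·0.47 + 0.699·0.29 + 0.482·0.24
      = 0.08319 + 0.20271 + 0.11568 = 0.40158

P(S) ≈ 0.4016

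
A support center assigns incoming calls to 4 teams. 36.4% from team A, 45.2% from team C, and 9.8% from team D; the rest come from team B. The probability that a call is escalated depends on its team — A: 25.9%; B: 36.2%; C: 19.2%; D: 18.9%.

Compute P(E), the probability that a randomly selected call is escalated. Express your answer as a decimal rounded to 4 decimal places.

P(B) = 1 − (0.364 + 0.452 + 0.098) = 0.086.
By the law of total probability,
P(E) = P(E|A)·P(A) + P(E|B)·P(B) + P(E|C)·P(C) + P(E|D)·P(D)
      = 0.259·0.364 + 0.362·0.086 + 0.192·0.452 + 0.189·0.098
      = 0.094276 + 0.031132 + 0.086784 + 0.018522 = 0.230714

0.2307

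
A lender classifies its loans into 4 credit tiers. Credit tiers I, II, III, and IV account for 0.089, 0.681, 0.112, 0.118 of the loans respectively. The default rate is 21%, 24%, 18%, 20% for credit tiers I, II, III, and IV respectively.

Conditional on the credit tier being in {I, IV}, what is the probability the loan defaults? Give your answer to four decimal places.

Let S = {I, IV}.
P(S) = 0.089 + 0.118 = 0.207.
P(D ∩ S) = 0.21·0.089 + 0.2·0.118 = 0.01869 + 0.0236 = 0.04229.
P(D | S) = 0.04229 / 0.207 = 0.204300…

P(D|S) ≈ 0.2043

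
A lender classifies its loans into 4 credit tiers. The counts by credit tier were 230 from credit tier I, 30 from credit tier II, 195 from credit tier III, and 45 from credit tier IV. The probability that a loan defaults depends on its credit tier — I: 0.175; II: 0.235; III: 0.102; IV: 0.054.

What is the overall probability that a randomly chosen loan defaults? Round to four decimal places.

P(D) ≈ 0.1392

Total: 230 + 30 + 195 + 45 = 500.
P(I) = 230/500 = 0.46. P(II) = 30/500 = 0.06. P(III) = 195/500 = 0.39. P(IV) = 45/500 = 0.09.
Summing over the partition,
P(D) = P(D|I)·P(I) + P(D|II)·P(II) + P(D|III)·P(III) + P(D|IV)·P(IV)
      = 0.175·0.46 + 0.235·0.06 + 0.102·0.39 + 0.054·0.09
      = 0.0805 + 0.0141 + 0.03978 + 0.00486 = 0.13924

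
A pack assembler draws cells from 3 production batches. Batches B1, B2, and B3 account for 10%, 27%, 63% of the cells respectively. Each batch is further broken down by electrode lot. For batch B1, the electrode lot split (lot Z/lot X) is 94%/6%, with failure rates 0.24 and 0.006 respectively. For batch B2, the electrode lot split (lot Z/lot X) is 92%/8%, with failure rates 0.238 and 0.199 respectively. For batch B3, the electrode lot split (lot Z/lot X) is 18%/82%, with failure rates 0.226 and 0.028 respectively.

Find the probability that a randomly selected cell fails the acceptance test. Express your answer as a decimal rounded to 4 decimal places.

P(F|B1) = 0.94·0.24 + 0.06·0.006 = 0.2256 + 0.00036 = 0.22596
P(F|B2) = 0.92·0.238 + 0.08·0.199 = 0.21896 + 0.01592 = 0.23488
P(F|B3) = 0.18·0.226 + 0.82·0.028 = 0.04068 + 0.02296 = 0.06364
By total probability over the outer partition,
P(F) = 0.1·0.22596 + 0.27·0.23488 + 0.63·0.06364
      = 0.022596 + 0.0634176 + 0.0400932 = 0.1261068

P(F) ≈ 0.1261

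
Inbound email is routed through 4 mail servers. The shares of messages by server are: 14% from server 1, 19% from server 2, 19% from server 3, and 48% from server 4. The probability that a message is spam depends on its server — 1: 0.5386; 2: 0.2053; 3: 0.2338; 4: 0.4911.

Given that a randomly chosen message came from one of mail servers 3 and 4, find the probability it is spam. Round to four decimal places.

P(S|J) ≈ 0.4181

Let J = {3, 4}.
P(J) = 0.19 + 0.48 = 0.67.
P(S ∩ J) = 0.2338·0.19 + 0.4911·0.48 = 0.044422 + 0.235728 = 0.28015.
P(S | J) = 0.28015 / 0.67 = 0.418134…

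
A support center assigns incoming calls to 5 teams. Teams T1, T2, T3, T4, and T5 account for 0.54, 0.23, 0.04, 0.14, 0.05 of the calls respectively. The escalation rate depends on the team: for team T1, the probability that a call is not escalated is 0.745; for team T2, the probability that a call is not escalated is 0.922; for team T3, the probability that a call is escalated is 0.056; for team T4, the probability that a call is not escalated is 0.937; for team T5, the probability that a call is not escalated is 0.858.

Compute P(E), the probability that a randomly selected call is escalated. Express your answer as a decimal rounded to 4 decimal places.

P(E|T1) = 1 − 0.745 = 0.255.
P(E|T2) = 1 − 0.922 = 0.078.
P(E|T4) = 1 − 0.937 = 0.063.
P(E|T5) = 1 − 0.858 = 0.142.
Using total probability over the partition,
P(E) = P(E|T1)·P(T1) + P(E|T2)·P(T2) + P(E|T3)·P(T3) + P(E|T4)·P(T4) + P(E|T5)·P(T5)
      = 0.255·0.54 + 0.078·0.23 + 0.056·0.04 + 0.063·0.14 + 0.142·0.05
      = 0.1377 + 0.01794 + 0.00224 + 0.00882 + 0.0071 = 0.1738

0.1738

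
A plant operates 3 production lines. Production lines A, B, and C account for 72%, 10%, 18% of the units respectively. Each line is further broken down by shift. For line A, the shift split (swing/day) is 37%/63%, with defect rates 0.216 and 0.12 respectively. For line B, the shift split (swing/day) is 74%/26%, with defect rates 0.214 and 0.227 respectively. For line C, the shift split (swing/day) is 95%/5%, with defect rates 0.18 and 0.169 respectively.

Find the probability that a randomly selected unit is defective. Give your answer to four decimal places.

P(D|A) = 0.37·0.216 + 0.63·0.12 = 0.07992 + 0.0756 = 0.15552
P(D|B) = 0.74·0.214 + 0.26·0.227 = 0.15836 + 0.05902 = 0.21738
P(D|C) = 0.95·0.18 + 0.05·0.169 = 0.171 + 0.00845 = 0.17945
By total probability over the outer partition,
P(D) = 0.72·0.15552 + 0.1·0.21738 + 0.18·0.17945
      = 0.1119744 + 0.021738 + 0.032301 = 0.1660134

P(D) ≈ 0.1660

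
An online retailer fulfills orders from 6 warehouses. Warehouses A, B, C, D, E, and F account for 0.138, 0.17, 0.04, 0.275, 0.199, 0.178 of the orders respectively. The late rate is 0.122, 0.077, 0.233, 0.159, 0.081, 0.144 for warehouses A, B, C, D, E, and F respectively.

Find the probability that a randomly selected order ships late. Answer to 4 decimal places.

P(L) ≈ 0.1247

Summing over the partition,
P(L) = P(L|A)·P(A) + P(L|B)·P(B) + P(L|C)·P(C) + P(L|D)·P(D) + P(L|E)·P(E) + P(L|F)·P(F)
      = 0.122·0.138 + 0.077·0.17 + 0.233·0.04 + 0.159·0.275 + 0.081·0.199 + 0.144·0.178
      = 0.016836 + 0.01309 + 0.00932 + 0.043725 + 0.016119 + 0.025632 = 0.124722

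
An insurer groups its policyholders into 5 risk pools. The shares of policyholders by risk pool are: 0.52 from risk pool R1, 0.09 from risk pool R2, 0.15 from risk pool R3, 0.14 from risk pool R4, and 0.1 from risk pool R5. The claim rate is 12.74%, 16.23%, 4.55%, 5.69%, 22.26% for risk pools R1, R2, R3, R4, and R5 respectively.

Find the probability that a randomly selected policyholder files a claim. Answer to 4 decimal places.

P(C) ≈ 0.1179

Using total probability over the partition,
P(C) = P(C|R1)·P(R1) + P(C|R2)·P(R2) + P(C|R3)·P(R3) + P(C|R4)·P(R4) + P(C|R5)·P(R5)
      = 0.1274·0.52 + 0.1623·0.09 + 0.0455·0.15 + 0.0569·0.14 + 0.2226·0.1
      = 0.066248 + 0.014607 + 0.006825 + 0.007966 + 0.02226 = 0.117906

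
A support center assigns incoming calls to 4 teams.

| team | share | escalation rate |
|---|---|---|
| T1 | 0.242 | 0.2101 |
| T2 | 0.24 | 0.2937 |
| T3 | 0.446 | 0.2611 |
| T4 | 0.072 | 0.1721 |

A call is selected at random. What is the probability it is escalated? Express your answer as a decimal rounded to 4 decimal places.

0.2502

By the law of total probability,
P(E) = P(E|T1)·P(T1) + P(E|T2)·P(T2) + P(E|T3)·P(T3) + P(E|T4)·P(T4)
      = 0.2101·0.242 + 0.2937·0.24 + 0.2611·0.446 + 0.1721·0.072
      = 0.0508442 + 0.070488 + 0.1164506 + 0.0123912 = 0.250174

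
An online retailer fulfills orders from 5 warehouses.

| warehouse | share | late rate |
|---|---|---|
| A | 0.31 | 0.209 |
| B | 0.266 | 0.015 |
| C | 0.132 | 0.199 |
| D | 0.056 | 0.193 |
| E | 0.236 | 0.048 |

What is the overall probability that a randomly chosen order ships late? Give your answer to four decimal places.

P(L) ≈ 0.1172

Using total probability over the partition,
P(L) = P(L|A)·P(A) + P(L|B)·P(B) + P(L|C)·P(C) + P(L|D)·P(D) + P(L|E)·P(E)
      = 0.209·0.31 + 0.015·0.266 + 0.199·0.132 + 0.193·0.056 + 0.048·0.236
      = 0.06479 + 0.00399 + 0.026268 + 0.010808 + 0.011328 = 0.117184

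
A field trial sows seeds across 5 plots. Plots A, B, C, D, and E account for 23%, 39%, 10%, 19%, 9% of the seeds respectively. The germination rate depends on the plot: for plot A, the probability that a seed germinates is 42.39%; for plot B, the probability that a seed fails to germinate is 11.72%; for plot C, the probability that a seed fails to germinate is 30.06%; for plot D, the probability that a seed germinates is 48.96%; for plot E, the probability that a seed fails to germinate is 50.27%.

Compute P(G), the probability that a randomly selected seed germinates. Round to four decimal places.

0.6495

P(G|B) = 1 − 0.1172 = 0.8828.
P(G|C) = 1 − 0.3006 = 0.6994.
P(G|E) = 1 − 0.5027 = 0.4973.
P(G) = P(G|A)·P(A) + P(G|B)·P(B) + P(G|C)·P(C) + P(G|D)·P(D) + P(G|E)·P(E)
      = 0.4239·0.23 + 0.8828·0.39 + 0.6994·0.1 + 0.4896·0.19 + 0.4973·0.09
      = 0.097497 + 0.344292 + 0.06994 + 0.093024 + 0.044757 = 0.64951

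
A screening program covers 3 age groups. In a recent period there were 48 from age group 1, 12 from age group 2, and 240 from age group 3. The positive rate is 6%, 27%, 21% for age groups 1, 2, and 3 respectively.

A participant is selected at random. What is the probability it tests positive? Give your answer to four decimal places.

P(T) ≈ 0.1884

Total: 48 + 12 + 240 = 300.
P(1) = 48/300 = 0.16. P(2) = 12/300 = 0.04. P(3) = 240/300 = 0.8.
P(T) = P(T|1)·P(1) + P(T|2)·P(2) + P(T|3)·P(3)
      = 0.06·0.16 + 0.27·0.04 + 0.21·0.8
      = 0.0096 + 0.0108 + 0.168 = 0.1884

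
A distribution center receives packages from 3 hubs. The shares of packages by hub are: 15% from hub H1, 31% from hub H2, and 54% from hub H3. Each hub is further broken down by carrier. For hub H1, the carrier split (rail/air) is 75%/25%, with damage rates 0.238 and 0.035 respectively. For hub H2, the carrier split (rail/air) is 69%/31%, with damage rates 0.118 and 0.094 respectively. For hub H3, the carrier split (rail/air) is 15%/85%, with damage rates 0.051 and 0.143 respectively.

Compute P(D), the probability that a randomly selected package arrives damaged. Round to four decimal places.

P(D|H1) = 0.75·0.238 + 0.25·0.035 = 0.1785 + 0.00875 = 0.18725
P(D|H2) = 0.69·0.118 + 0.31·0.094 = 0.08142 + 0.02914 = 0.11056
P(D|H3) = 0.15·0.051 + 0.85·0.143 = 0.00765 + 0.12155 = 0.1292
By total probability over the outer partition,
P(D) = 0.15·0.18725 + 0.31·0.11056 + 0.54·0.1292
      = 0.0280875 + 0.0342736 + 0.069768 = 0.1321291

P(D) ≈ 0.1321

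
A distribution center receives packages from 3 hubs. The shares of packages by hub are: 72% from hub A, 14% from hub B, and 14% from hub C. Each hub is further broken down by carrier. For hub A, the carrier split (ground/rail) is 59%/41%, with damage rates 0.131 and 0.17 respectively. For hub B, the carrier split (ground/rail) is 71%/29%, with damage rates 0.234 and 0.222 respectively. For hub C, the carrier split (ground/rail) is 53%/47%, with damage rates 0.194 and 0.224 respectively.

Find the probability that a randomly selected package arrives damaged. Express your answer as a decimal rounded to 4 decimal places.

P(D|A) = 0.59·0.131 + 0.41·0.17 = 0.07729 + 0.0697 = 0.14699
P(D|B) = 0.71·0.234 + 0.29·0.222 = 0.16614 + 0.06438 = 0.23052
P(D|C) = 0.53·0.194 + 0.47·0.224 = 0.10282 + 0.10528 = 0.2081
Then overall,
P(D) = 0.72·0.14699 + 0.14·0.23052 + 0.14·0.2081
      = 0.1058328 + 0.0322728 + 0.029134 = 0.1672396

0.1672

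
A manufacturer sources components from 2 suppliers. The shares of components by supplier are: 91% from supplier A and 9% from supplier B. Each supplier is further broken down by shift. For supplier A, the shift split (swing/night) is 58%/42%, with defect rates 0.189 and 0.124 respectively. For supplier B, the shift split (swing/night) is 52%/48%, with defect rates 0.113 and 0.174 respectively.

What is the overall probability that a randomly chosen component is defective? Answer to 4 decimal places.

P(D|A) = 0.58·0.189 + 0.42·0.124 = 0.10962 + 0.05208 = 0.1617
P(D|B) = 0.52·0.113 + 0.48·0.174 = 0.05876 + 0.08352 = 0.14228
Then overall,
P(D) = 0.91·0.1617 + 0.09·0.14228
      = 0.147147 + 0.0128052 = 0.1599522

0.1600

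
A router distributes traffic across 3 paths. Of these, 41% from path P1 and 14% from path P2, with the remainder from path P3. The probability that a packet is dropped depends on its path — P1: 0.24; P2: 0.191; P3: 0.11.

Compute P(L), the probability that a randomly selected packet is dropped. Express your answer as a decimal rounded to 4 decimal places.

P(P3) = 1 − (0.41 + 0.14) = 0.45.
P(L) = P(L|P1)·P(P1) + P(L|P2)·P(P2) + P(L|P3)·P(P3)
      = 0.24·0.41 + 0.191·0.14 + 0.11·0.45
      = 0.0984 + 0.02674 + 0.0495 = 0.17464

P(L) ≈ 0.1746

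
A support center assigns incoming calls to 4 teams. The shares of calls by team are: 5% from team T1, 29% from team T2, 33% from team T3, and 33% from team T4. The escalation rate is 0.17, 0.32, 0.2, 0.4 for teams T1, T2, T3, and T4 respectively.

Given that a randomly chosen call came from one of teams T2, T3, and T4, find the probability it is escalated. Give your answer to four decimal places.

Let S = {T2, T3, T4}.
P(S) = 0.29 + 0.33 + 0.33 = 0.95.
P(E ∩ S) = 0.32·0.29 + 0.2·0.33 + 0.4·0.33 = 0.0928 + 0.066 + 0.132 = 0.2908.
P(E | S) = 0.2908 / 0.95 = 0.306105…

0.3061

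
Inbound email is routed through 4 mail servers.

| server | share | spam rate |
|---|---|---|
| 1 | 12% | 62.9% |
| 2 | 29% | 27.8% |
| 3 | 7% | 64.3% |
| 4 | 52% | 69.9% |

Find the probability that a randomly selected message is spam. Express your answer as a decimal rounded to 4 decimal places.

P(S) ≈ 0.5646

P(S) = P(S|1)·P(1) + P(S|2)·P(2) + P(S|3)·P(3) + P(S|4)·P(4)
      = 0.629·0.12 + 0.278·0.29 + 0.643·0.07 + 0.699·0.52
      = 0.07548 + 0.08062 + 0.04501 + 0.36348 = 0.56459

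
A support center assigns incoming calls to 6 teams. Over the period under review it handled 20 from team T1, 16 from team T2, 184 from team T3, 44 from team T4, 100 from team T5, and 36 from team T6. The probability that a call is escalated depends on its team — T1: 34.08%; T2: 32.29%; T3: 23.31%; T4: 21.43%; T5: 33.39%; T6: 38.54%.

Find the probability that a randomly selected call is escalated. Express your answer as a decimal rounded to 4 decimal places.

Total: 20 + 16 + 184 + 44 + 100 + 36 = 400.
P(T1) = 20/400 = 0.05. P(T2) = 16/400 = 0.04. P(T3) = 184/400 = 0.46. P(T4) = 44/400 = 0.11. P(T5) = 100/400 = 0.25. P(T6) = 36/400 = 0.09.
By the law of total probability,
P(E) = P(E|T1)·P(T1) + P(E|T2)·P(T2) + P(E|T3)·P(T3) + P(E|T4)·P(T4) + P(E|T5)·P(T5) + P(E|T6)·P(T6)
      = 0.3408·0.05 + 0.3229·0.04 + 0.2331·0.46 + 0.2143·0.11 + 0.3339·0.25 + 0.3854·0.09
      = 0.01704 + 0.012916 + 0.107226 + 0.023573 + 0.083475 + 0.034686 = 0.278916

0.2789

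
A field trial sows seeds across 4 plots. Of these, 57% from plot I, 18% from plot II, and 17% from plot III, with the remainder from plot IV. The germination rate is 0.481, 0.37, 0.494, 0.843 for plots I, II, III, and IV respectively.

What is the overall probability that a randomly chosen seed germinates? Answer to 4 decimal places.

P(IV) = 1 − (0.57 + 0.18 + 0.17) = 0.08.
P(G) = P(G|I)·P(I) + P(G|II)·P(II) + P(G|III)·P(III) + P(G|IV)·P(IV)
      = 0.481·0.57 + 0.37·0.18 + 0.494·0.17 + 0.843·0.08
      = 0.27417 + 0.0666 + 0.08398 + 0.06744 = 0.49219

P(G) ≈ 0.4922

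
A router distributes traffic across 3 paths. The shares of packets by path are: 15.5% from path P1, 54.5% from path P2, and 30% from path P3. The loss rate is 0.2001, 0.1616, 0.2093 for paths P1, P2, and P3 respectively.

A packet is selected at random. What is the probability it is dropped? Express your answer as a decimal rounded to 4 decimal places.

P(L) = P(L|P1)·P(P1) + P(L|P2)·P(P2) + P(L|P3)·P(P3)
      = 0.2001·0.155 + 0.1616·0.545 + 0.2093·0.3
      = 0.0310155 + 0.088072 + 0.06279 = 0.1818775

0.1819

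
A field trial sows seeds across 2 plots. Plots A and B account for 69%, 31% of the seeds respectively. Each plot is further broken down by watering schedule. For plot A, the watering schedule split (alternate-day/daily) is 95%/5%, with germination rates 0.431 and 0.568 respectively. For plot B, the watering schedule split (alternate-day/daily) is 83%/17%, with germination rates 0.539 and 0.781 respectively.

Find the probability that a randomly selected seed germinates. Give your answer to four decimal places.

P(G|A) = 0.95·0.431 + 0.05·0.568 = 0.40945 + 0.0284 = 0.43785
P(G|B) = 0.83·0.539 + 0.17·0.781 = 0.44737 + 0.13277 = 0.58014
By total probability over the outer partition,
P(G) = 0.69·0.43785 + 0.31·0.58014
      = 0.3021165 + 0.1798434 = 0.4819599

0.4820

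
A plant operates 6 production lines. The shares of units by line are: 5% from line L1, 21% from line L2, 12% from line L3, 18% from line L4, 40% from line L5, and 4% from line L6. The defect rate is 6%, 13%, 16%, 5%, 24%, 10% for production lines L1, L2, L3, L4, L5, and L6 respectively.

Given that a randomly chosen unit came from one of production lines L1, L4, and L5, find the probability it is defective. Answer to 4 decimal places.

Let S = {L1, L4, L5}.
P(S) = 0.05 + 0.18 + 0.4 = 0.63.
P(D ∩ S) = 0.06·0.05 + 0.05·0.18 + 0.24·0.4 = 0.003 + 0.009 + 0.096 = 0.108.
P(D | S) = 0.108 / 0.63 = 0.171429…

P(D|S) ≈ 0.1714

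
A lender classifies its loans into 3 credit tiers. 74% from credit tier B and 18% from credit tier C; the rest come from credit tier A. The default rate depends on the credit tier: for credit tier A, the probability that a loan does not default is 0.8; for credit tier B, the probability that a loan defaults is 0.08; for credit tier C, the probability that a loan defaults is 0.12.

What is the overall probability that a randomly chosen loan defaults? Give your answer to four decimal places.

P(A) = 1 − (0.74 + 0.18) = 0.08.
P(D|A) = 1 − 0.8 = 0.2.
Using total probability over the partition,
P(D) = P(D|A)·P(A) + P(D|B)·P(B) + P(D|C)·P(C)
      = 0.2·0.08 + 0.08·0.74 + 0.12·0.18
      = 0.016 + 0.0592 + 0.0216 = 0.0968

P(D) ≈ 0.0968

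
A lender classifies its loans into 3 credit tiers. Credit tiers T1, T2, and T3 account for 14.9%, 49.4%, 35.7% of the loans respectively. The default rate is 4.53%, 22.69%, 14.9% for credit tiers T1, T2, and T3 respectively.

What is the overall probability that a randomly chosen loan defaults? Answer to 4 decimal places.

0.1720

Summing over the partition,
P(D) = P(D|T1)·P(T1) + P(D|T2)·P(T2) + P(D|T3)·P(T3)
      = 0.0453·0.149 + 0.2269·0.494 + 0.149·0.357
      = 0.0067497 + 0.1120886 + 0.053193 = 0.1720313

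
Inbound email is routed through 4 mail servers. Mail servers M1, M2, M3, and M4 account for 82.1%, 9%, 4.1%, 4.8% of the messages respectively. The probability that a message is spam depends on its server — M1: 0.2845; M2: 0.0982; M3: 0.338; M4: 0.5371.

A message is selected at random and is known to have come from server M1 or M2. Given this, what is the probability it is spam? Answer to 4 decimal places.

P(S|J) ≈ 0.2661

Let J = {M1, M2}.
P(J) = 0.821 + 0.09 = 0.911.
P(S ∩ J) = 0.2845·0.821 + 0.0982·0.09 = 0.2335745 + 0.008838 = 0.2424125.
P(S | J) = 0.2424125 / 0.911 = 0.266095…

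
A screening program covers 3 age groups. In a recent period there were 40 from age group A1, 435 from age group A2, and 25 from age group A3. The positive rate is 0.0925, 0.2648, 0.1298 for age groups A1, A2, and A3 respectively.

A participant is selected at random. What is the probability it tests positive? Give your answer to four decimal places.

0.2443

Total: 40 + 435 + 25 = 500.
P(A1) = 40/500 = 0.08. P(A2) = 435/500 = 0.87. P(A3) = 25/500 = 0.05.
P(T) = P(T|A1)·P(A1) + P(T|A2)·P(A2) + P(T|A3)·P(A3)
      = 0.0925·0.08 + 0.2648·0.87 + 0.1298·0.05
      = 0.0074 + 0.230376 + 0.00649 = 0.244266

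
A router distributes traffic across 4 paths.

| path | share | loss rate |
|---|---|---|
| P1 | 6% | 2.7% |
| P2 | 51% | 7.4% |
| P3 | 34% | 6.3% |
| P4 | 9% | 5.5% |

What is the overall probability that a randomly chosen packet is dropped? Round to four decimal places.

Summing over the partition,
P(L) = P(L|P1)·P(P1) + P(L|P2)·P(P2) + P(L|P3)·P(P3) + P(L|P4)·P(P4)
      = 0.027·0.06 + 0.074·0.51 + 0.063·0.34 + 0.055·0.09
      = 0.00162 + 0.03774 + 0.02142 + 0.00495 = 0.06573

0.0657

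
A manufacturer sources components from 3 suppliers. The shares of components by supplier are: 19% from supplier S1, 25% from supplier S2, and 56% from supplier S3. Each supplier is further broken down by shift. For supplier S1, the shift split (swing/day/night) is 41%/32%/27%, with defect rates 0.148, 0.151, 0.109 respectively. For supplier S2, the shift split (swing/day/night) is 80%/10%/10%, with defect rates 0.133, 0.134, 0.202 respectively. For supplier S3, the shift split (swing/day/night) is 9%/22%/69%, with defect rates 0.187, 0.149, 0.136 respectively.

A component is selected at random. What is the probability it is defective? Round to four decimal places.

P(D|S1) = 0.41·0.148 + 0.32·0.151 + 0.27·0.109 = 0.06068 + 0.04832 + 0.02943 = 0.13843
P(D|S2) = 0.8·0.133 + 0.1·0.134 + 0.1·0.202 = 0.1064 + 0.0134 + 0.0202 = 0.14
P(D|S3) = 0.09·0.187 + 0.22·0.149 + 0.69·0.136 = 0.01683 + 0.03278 + 0.09384 = 0.14345
Then overall,
P(D) = 0.19·0.13843 + 0.25·0.14 + 0.56·0.14345
      = 0.0263017 + 0.035 + 0.080332 = 0.1416337

0.1416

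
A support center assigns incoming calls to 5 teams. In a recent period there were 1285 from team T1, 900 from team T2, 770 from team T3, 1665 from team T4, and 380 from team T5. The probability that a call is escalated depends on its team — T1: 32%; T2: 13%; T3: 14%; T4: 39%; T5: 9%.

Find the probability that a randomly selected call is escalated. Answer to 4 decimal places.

Total: 1285 + 900 + 770 + 1665 + 380 = 5000.
P(T1) = 1285/5000 = 0.257. P(T2) = 900/5000 = 0.18. P(T3) = 770/5000 = 0.154. P(T4) = 1665/5000 = 0.333. P(T5) = 380/5000 = 0.076.
P(E) = P(E|T1)·P(T1) + P(E|T2)·P(T2) + P(E|T3)·P(T3) + P(E|T4)·P(T4) + P(E|T5)·P(T5)
      = 0.32·0.257 + 0.13·0.18 + 0.14·0.154 + 0.39·0.333 + 0.09·0.076
      = 0.08224 + 0.0234 + 0.02156 + 0.12987 + 0.00684 = 0.26391

P(E) ≈ 0.2639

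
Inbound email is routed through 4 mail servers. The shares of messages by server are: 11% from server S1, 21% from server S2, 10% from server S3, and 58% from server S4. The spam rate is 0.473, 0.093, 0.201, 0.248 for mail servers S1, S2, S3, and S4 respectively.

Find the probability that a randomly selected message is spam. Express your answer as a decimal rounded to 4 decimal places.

P(S) = P(S|S1)·P(S1) + P(S|S2)·P(S2) + P(S|S3)·P(S3) + P(S|S4)·P(S4)
      = 0.473·0.11 + 0.093·0.21 + 0.201·0.1 + 0.248·0.58
      = 0.05203 + 0.01953 + 0.0201 + 0.14384 = 0.2355

P(S) ≈ 0.2355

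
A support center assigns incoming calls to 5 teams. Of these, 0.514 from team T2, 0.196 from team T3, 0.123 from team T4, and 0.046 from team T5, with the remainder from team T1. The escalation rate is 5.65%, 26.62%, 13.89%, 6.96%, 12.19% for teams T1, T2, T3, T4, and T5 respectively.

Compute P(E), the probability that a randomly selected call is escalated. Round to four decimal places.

0.1851

P(T1) = 1 − (0.514 + 0.196 + 0.123 + 0.046) = 0.121.
Using total probability over the partition,
P(E) = P(E|T1)·P(T1) + P(E|T2)·P(T2) + P(E|T3)·P(T3) + P(E|T4)·P(T4) + P(E|T5)·P(T5)
      = 0.0565·0.121 + 0.2662·0.514 + 0.1389·0.196 + 0.0696·0.123 + 0.1219·0.046
      = 0.0068365 + 0.1368268 + 0.0272244 + 0.0085608 + 0.0056074 = 0.1850559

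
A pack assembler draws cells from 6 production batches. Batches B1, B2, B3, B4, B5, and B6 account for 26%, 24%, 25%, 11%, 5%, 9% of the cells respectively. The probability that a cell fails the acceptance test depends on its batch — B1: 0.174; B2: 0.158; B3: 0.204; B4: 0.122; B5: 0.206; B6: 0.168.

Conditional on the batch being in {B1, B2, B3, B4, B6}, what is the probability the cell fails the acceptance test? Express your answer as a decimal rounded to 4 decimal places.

P(F|S) ≈ 0.1713

Let S = {B1, B2, B3, B4, B6}.
P(S) = 0.26 + 0.24 + 0.25 + 0.11 + 0.09 = 0.95.
P(F ∩ S) = 0.174·0.26 + 0.158·0.24 + 0.204·0.25 + 0.122·0.11 + 0.168·0.09 = 0.04524 + 0.03792 + 0.051 + 0.01342 + 0.01512 = 0.1627.
P(F | S) = 0.1627 / 0.95 = 0.171263…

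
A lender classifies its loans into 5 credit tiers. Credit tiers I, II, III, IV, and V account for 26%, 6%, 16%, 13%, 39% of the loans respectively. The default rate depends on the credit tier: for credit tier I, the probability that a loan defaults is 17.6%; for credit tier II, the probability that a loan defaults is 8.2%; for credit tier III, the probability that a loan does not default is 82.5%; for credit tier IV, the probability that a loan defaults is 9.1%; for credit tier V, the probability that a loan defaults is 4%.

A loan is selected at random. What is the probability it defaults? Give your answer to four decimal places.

0.1061

P(D|III) = 1 − 0.825 = 0.175.
P(D) = P(D|I)·P(I) + P(D|II)·P(II) + P(D|III)·P(III) + P(D|IV)·P(IV) + P(D|V)·P(V)
      = 0.176·0.26 + 0.082·0.06 + 0.175·0.16 + 0.091·0.13 + 0.04·0.39
      = 0.04576 + 0.00492 + 0.028 + 0.01183 + 0.0156 = 0.10611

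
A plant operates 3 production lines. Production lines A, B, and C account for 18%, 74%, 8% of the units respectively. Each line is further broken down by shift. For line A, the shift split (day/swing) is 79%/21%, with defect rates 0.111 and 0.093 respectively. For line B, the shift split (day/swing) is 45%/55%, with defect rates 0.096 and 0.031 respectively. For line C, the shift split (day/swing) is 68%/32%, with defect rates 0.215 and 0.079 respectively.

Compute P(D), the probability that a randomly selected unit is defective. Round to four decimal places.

P(D) ≈ 0.0776

P(D|A) = 0.79·0.111 + 0.21·0.093 = 0.08769 + 0.01953 = 0.10722
P(D|B) = 0.45·0.096 + 0.55·0.031 = 0.0432 + 0.01705 = 0.06025
P(D|C) = 0.68·0.215 + 0.32·0.079 = 0.1462 + 0.02528 = 0.17148
Then overall,
P(D) = 0.18·0.10722 + 0.74·0.06025 + 0.08·0.17148
      = 0.0192996 + 0.044585 + 0.0137184 = 0.077603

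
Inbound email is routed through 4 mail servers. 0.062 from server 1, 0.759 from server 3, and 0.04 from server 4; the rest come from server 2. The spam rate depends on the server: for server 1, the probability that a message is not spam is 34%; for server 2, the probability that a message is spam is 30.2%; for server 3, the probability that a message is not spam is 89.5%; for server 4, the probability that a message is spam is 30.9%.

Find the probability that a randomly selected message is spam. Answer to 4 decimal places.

P(2) = 1 − (0.062 + 0.759 + 0.04) = 0.139.
P(S|1) = 1 − 0.34 = 0.66.
P(S|3) = 1 − 0.895 = 0.105.
P(S) = P(S|1)·P(1) + P(S|2)·P(2) + P(S|3)·P(3) + P(S|4)·P(4)
      = 0.66·0.062 + 0.302·0.139 + 0.105·0.759 + 0.309·0.04
      = 0.04092 + 0.041978 + 0.079695 + 0.01236 = 0.174953

0.1750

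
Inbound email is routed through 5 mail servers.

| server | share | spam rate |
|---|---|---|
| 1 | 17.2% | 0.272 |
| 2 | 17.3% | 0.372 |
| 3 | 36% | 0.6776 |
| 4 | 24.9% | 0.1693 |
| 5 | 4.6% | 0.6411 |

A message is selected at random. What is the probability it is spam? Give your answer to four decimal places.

Using total probability over the partition,
P(S) = P(S|1)·P(1) + P(S|2)·P(2) + P(S|3)·P(3) + P(S|4)·P(4) + P(S|5)·P(5)
      = 0.272·0.172 + 0.372·0.173 + 0.6776·0.36 + 0.1693·0.249 + 0.6411·0.046
      = 0.046784 + 0.064356 + 0.243936 + 0.0421557 + 0.0294906 = 0.4267223

P(S) ≈ 0.4267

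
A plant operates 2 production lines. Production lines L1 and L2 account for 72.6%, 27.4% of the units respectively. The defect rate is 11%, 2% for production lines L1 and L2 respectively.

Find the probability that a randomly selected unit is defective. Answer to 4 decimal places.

0.0853

P(D) = P(D|L1)·P(L1) + P(D|L2)·P(L2)
      = 0.11·0.726 + 0.02·0.274
      = 0.07986 + 0.00548 = 0.08534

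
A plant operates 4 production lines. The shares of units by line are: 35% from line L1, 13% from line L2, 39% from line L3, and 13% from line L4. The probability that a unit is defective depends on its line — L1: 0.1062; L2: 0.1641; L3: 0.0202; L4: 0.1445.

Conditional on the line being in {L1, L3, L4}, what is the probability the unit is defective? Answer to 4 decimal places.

P(D|S) ≈ 0.0734

Let S = {L1, L3, L4}.
P(S) = 0.35 + 0.39 + 0.13 = 0.87.
P(D ∩ S) = 0.1062·0.35 + 0.0202·0.39 + 0.1445·0.13 = 0.03717 + 0.007878 + 0.018785 = 0.063833.
P(D | S) = 0.063833 / 0.87 = 0.073371…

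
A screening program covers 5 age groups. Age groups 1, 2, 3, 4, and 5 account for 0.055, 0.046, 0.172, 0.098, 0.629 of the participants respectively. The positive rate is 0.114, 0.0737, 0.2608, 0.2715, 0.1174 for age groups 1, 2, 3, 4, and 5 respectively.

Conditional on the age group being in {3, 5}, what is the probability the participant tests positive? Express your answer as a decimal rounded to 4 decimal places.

P(T|S) ≈ 0.1482

Let S = {3, 5}.
P(S) = 0.172 + 0.629 = 0.801.
P(T ∩ S) = 0.2608·0.172 + 0.1174·0.629 = 0.0448576 + 0.0738446 = 0.1187022.
P(T | S) = 0.1187022 / 0.801 = 0.148193…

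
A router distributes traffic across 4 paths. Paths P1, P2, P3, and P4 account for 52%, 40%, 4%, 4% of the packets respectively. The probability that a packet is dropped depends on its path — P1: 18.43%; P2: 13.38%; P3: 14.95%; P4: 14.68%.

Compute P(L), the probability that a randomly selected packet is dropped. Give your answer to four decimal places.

P(L) = P(L|P1)·P(P1) + P(L|P2)·P(P2) + P(L|P3)·P(P3) + P(L|P4)·P(P4)
      = 0.1843·0.52 + 0.1338·0.4 + 0.1495·0.04 + 0.1468·0.04
      = 0.095836 + 0.05352 + 0.00598 + 0.005872 = 0.161208

P(L) ≈ 0.1612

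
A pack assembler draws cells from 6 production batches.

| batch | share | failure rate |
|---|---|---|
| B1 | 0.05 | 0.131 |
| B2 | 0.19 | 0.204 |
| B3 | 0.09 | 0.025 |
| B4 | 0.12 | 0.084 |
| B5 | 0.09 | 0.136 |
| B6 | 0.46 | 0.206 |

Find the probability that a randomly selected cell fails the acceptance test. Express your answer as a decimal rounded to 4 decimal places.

P(F) ≈ 0.1646

Using total probability over the partition,
P(F) = P(F|B1)·P(B1) + P(F|B2)·P(B2) + P(F|B3)·P(B3) + P(F|B4)·P(B4) + P(F|B5)·P(B5) + P(F|B6)·P(B6)
      = 0.131·0.05 + 0.204·0.19 + 0.025·0.09 + 0.084·0.12 + 0.136·0.09 + 0.206·0.46
      = 0.00655 + 0.03876 + 0.00225 + 0.01008 + 0.01224 + 0.09476 = 0.16464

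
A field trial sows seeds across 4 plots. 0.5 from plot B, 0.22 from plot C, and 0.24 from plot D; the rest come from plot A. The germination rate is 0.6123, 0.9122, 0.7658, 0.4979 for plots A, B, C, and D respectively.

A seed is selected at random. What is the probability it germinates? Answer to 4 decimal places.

P(G) ≈ 0.7686

P(A) = 1 − (0.5 + 0.22 + 0.24) = 0.04.
P(G) = P(G|A)·P(A) + P(G|B)·P(B) + P(G|C)·P(C) + P(G|D)·P(D)
      = 0.6123·0.04 + 0.9122·0.5 + 0.7658·0.22 + 0.4979·0.24
      = 0.024492 + 0.4561 + 0.168476 + 0.119496 = 0.768564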